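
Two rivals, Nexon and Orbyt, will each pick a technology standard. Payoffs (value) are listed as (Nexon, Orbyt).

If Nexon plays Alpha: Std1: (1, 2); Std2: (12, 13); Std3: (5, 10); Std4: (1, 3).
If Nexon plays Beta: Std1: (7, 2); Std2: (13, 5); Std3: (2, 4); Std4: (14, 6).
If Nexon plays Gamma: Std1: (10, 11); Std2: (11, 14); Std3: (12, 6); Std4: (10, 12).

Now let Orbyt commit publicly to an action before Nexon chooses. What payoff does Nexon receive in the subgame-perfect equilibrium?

Nexon best-responds to each possible Orbyt move:
- Std1: BR = Gamma, leader payoff 11.
- Std2: BR = Beta, leader payoff 5.
- Std3: BR = Gamma, leader payoff 6.
- Std4: BR = Beta, leader payoff 6.
Among 11, 5, 6, 6, the best is 11 at Std1. Subgame-perfect outcome: (Gamma, Std1) with payoffs (10, 11).

10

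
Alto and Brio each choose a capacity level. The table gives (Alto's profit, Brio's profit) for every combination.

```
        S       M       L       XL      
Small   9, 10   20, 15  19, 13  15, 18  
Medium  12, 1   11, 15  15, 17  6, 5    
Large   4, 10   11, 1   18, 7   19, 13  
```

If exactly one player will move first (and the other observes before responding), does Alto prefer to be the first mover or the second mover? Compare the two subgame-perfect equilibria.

second

If Alto leads: Brio's best replies are Small→XL, Medium→L, Large→XL; Alto's induced payoffs 15, 15, 19; outcome (Large, XL), payoffs (19, 13).
If Brio leads: Alto's best replies are S→Medium, M→Small, L→Small, XL→Large; Brio's induced payoffs 1, 15, 13, 13; outcome (Small, M), payoffs (20, 15).
Alto gets 19 moving first and 20 moving second, so Alto prefers to move second.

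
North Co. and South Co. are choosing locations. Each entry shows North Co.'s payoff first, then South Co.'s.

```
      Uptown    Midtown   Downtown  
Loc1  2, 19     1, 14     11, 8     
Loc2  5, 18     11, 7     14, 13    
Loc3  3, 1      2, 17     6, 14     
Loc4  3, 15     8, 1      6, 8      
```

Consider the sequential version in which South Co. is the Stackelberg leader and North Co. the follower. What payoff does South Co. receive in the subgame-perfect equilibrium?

Backward induction with South Co. moving first.
- Uptown: North Co. compares 2, 5, 3, 3 and picks Loc2; South Co. would get 18.
- Midtown: North Co. compares 1, 11, 2, 8 and picks Loc2; South Co. would get 7.
- Downtown: North Co. compares 11, 14, 6, 6 and picks Loc2; South Co. would get 13.
Among 18, 7, 13, the best is 18 at Uptown. Subgame-perfect outcome: (Loc2, Uptown) with payoffs (5, 18).

18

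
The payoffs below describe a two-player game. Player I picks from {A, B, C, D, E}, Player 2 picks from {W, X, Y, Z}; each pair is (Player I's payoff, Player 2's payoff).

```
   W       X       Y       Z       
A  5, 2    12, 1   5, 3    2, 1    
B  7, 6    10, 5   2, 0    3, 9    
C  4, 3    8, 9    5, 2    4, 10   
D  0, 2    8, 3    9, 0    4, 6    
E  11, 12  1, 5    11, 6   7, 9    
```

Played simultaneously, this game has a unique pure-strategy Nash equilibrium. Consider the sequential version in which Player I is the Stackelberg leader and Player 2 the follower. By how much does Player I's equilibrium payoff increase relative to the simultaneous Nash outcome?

Work backward from Player 2's decision.
- A: BR = Y, leader payoff 5.
- B: BR = Z, leader payoff 3.
- C: BR = Z, leader payoff 4.
- D: BR = Z, leader payoff 4.
- E: BR = W, leader payoff 11.
Player I's induced payoffs are 5, 3, 4, 4, 11, so Player I commits to E. Subgame-perfect outcome: (E, W) with payoffs (11, 12).
For the simultaneous game, intersect best replies.
Player I's best replies: W→E; X→A; Y→E; Z→E.
Player 2's best replies: A→Y; B→Z; C→Z; D→Z; E→W.
The unique mutual best reply is (E, W), giving (11, 12).
Player I's commitment gain: 11 − 11 = 0.

0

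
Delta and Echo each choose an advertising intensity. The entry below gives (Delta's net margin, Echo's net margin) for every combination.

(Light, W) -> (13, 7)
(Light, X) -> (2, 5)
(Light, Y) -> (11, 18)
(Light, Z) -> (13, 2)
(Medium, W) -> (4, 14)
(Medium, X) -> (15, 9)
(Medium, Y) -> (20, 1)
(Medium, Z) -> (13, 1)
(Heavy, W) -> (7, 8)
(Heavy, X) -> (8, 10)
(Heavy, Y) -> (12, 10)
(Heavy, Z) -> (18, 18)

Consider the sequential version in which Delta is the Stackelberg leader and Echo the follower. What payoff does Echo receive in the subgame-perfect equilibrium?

Backward induction with Delta moving first.
- Light → Echo plays Y (best of 7, 5, 18, 2); Delta gets 11.
- Medium → Echo plays W (best of 14, 9, 1, 1); Delta gets 4.
- Heavy → Echo plays Z (best of 8, 10, 10, 18); Delta gets 18.
Among 11, 4, 18, the best is 18 at Heavy. Subgame-perfect outcome: (Heavy, Z) with payoffs (18, 18).

18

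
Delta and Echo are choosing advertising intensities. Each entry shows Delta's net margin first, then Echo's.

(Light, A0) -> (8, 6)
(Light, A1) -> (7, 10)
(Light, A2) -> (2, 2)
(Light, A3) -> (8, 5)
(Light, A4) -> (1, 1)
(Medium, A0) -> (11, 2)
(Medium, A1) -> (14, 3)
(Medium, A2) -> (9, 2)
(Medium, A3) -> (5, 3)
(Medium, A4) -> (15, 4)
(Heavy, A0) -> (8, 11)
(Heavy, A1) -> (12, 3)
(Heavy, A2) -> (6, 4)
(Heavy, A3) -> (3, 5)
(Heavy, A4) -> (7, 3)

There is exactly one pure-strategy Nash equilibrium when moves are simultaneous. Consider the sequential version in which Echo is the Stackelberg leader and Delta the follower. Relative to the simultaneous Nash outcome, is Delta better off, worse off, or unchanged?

Work backward from Delta's decision.
- A0: Delta compares 8, 11, 8 and picks Medium; Echo would get 2.
- A1: Delta compares 7, 14, 12 and picks Medium; Echo would get 3.
- A2: Delta compares 2, 9, 6 and picks Medium; Echo would get 2.
- A3: Delta compares 8, 5, 3 and picks Light; Echo would get 5.
- A4: Delta compares 1, 15, 7 and picks Medium; Echo would get 4.
Echo's induced payoffs are 2, 3, 2, 5, 4, so Echo commits to A3. Subgame-perfect outcome: (Light, A3) with payoffs (8, 5).
Under simultaneous play:
Delta's best replies: A0→Medium; A1→Medium; A2→Medium; A3→Light; A4→Medium.
Echo's best replies: Light→A1; Medium→A4; Heavy→A0.
The unique mutual best reply is (Medium, A4), giving (15, 4).
Delta earns 8 sequentially versus 15 at the Nash outcome: worse off.

worse off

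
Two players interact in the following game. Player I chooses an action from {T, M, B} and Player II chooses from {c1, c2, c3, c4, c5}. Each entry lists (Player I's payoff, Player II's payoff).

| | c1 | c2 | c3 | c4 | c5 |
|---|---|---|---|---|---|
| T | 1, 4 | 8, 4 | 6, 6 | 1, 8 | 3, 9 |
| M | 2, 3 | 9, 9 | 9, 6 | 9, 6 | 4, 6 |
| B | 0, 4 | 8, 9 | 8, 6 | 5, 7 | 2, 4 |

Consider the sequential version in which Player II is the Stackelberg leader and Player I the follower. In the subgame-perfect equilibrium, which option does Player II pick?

c2

Solve by backward induction (Player II leads).
- c1 → Player I plays M (best of 1, 2, 0); Player II gets 3.
- c2 → Player I plays M (best of 8, 9, 8); Player II gets 9.
- c3 → Player I plays M (best of 6, 9, 8); Player II gets 6.
- c4 → Player I plays M (best of 1, 9, 5); Player II gets 6.
- c5 → Player I plays M (best of 3, 4, 2); Player II gets 6.
Maximizing over 3, 9, 6, 6, 6, Player II chooses c2. Subgame-perfect outcome: (M, c2) with payoffs (9, 9).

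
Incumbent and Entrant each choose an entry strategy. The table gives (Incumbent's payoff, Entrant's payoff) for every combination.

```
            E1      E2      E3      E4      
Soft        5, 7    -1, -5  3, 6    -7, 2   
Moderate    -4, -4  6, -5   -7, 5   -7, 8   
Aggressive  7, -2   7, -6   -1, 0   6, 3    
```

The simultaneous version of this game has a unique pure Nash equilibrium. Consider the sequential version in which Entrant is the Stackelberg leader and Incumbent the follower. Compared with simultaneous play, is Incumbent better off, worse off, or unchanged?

worse off

Backward induction with Entrant moving first.
- E1 → Incumbent plays Aggressive (best of 5, -4, 7); Entrant gets -2.
- E2 → Incumbent plays Aggressive (best of -1, 6, 7); Entrant gets -6.
- E3 → Incumbent plays Soft (best of 3, -7, -1); Entrant gets 6.
- E4 → Incumbent plays Aggressive (best of -7, -7, 6); Entrant gets 3.
Maximizing over -2, -6, 6, 3, Entrant chooses E3. Subgame-perfect outcome: (Soft, E3) with payoffs (3, 6).
Under simultaneous play:
Incumbent's best replies: E1→Aggressive; E2→Aggressive; E3→Soft; E4→Aggressive.
Entrant's best replies: Soft→E1; Moderate→E4; Aggressive→E4.
Only (Aggressive, E4) has each player best-responding; Nash payoffs (6, 3).
Incumbent earns 3 sequentially versus 6 at the Nash outcome: worse off.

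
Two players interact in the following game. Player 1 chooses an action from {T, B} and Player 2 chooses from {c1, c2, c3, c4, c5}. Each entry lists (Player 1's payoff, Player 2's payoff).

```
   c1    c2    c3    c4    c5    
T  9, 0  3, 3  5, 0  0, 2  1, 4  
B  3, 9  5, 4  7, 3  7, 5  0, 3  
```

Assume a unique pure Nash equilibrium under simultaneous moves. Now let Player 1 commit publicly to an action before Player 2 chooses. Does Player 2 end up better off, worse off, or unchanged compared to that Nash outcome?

Player 2 best-responds to each possible Player 1 move:
- T: BR = c5, leader payoff 1.
- B: BR = c1, leader payoff 3.
Player 1's induced payoffs are 1, 3, so Player 1 commits to B. Subgame-perfect outcome: (B, c1) with payoffs (3, 9).
Now find the simultaneous Nash equilibrium.
Player 1's best replies: c1→T; c2→B; c3→B; c4→B; c5→T.
Player 2's best replies: T→c5; B→c1.
Only (T, c5) has each player best-responding; Nash payoffs (1, 4).
Player 2 earns 9 sequentially versus 4 at the Nash outcome: better off.

better off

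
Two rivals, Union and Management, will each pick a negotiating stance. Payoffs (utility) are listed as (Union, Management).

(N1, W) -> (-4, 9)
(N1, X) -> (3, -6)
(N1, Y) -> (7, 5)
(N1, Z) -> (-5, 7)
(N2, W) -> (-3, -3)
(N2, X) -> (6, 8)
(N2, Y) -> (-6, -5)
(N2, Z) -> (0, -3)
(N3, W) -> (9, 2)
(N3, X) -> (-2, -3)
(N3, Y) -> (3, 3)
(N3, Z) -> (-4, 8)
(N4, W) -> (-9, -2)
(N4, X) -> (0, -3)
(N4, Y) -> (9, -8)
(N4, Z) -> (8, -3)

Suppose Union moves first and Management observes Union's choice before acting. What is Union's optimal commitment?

N2

Solve by backward induction (Union leads).
- N1: BR = W, leader payoff -4.
- N2: BR = X, leader payoff 6.
- N3: BR = Z, leader payoff -4.
- N4: BR = W, leader payoff -9.
Maximizing over -4, 6, -4, -9, Union chooses N2. Subgame-perfect outcome: (N2, X) with payoffs (6, 8).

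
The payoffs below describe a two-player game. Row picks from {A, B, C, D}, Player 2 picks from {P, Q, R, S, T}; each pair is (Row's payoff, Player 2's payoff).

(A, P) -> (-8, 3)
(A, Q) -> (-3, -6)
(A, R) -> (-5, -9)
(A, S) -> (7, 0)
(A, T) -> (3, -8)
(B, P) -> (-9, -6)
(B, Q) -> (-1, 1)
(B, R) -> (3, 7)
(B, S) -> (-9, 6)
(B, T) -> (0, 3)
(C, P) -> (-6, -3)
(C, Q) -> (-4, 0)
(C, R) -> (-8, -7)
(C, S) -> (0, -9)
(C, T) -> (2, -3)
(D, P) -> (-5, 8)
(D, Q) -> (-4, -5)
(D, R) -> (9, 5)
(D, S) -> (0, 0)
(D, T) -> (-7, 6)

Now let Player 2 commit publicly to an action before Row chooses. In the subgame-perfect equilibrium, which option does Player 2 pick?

Backward induction with Player 2 moving first.
- P → Row plays D (best of -8, -9, -6, -5); Player 2 gets 8.
- Q → Row plays B (best of -3, -1, -4, -4); Player 2 gets 1.
- R → Row plays D (best of -5, 3, -8, 9); Player 2 gets 5.
- S → Row plays A (best of 7, -9, 0, 0); Player 2 gets 0.
- T → Row plays A (best of 3, 0, 2, -7); Player 2 gets -8.
Maximizing over 8, 1, 5, 0, -8, Player 2 chooses P. Subgame-perfect outcome: (D, P) with payoffs (-5, 8).

P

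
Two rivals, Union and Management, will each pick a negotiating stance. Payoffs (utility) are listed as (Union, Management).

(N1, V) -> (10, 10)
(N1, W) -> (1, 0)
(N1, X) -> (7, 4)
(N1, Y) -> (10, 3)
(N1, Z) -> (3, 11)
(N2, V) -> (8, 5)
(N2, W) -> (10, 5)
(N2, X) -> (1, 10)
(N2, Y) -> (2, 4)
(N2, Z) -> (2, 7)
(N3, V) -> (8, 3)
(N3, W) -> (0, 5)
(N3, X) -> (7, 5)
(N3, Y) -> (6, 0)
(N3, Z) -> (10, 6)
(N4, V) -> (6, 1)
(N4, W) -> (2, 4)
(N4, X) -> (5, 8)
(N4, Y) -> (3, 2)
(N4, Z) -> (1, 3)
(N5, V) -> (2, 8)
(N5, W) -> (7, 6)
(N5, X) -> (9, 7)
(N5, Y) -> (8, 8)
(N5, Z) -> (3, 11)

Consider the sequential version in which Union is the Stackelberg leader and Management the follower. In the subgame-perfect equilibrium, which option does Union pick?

N3

Backward induction with Union moving first.
- N1: Management compares 10, 0, 4, 3, 11 and picks Z; Union would get 3.
- N2: Management compares 5, 5, 10, 4, 7 and picks X; Union would get 1.
- N3: Management compares 3, 5, 5, 0, 6 and picks Z; Union would get 10.
- N4: Management compares 1, 4, 8, 2, 3 and picks X; Union would get 5.
- N5: Management compares 8, 6, 7, 8, 11 and picks Z; Union would get 3.
Among 3, 1, 10, 5, 3, the best is 10 at N3. Subgame-perfect outcome: (N3, Z) with payoffs (10, 6).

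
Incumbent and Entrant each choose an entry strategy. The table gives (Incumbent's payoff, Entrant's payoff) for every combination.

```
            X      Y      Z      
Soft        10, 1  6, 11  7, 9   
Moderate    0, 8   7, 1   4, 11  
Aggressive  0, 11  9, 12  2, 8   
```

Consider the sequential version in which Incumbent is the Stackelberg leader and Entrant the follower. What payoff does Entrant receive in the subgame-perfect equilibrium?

12

Solve by backward induction (Incumbent leads).
- Soft: Entrant compares 1, 11, 9 and picks Y; Incumbent would get 6.
- Moderate: Entrant compares 8, 1, 11 and picks Z; Incumbent would get 4.
- Aggressive: Entrant compares 11, 12, 8 and picks Y; Incumbent would get 9.
Maximizing over 6, 4, 9, Incumbent chooses Aggressive. Subgame-perfect outcome: (Aggressive, Y) with payoffs (9, 12).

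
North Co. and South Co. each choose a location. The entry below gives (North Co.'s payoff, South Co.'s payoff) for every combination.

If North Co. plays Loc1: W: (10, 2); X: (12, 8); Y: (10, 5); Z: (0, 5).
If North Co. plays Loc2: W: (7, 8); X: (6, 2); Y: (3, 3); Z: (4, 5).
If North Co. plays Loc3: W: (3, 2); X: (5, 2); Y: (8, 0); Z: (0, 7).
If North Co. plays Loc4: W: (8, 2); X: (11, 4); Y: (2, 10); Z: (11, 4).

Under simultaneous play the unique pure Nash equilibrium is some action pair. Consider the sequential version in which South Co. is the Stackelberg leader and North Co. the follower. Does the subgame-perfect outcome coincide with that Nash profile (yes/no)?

Solve by backward induction (South Co. leads).
- W: North Co. compares 10, 7, 3, 8 and picks Loc1; South Co. would get 2.
- X: North Co. compares 12, 6, 5, 11 and picks Loc1; South Co. would get 8.
- Y: North Co. compares 10, 3, 8, 2 and picks Loc1; South Co. would get 5.
- Z: North Co. compares 0, 4, 0, 11 and picks Loc4; South Co. would get 4.
Maximizing over 2, 8, 5, 4, South Co. chooses X. Subgame-perfect outcome: (Loc1, X) with payoffs (12, 8).
Under simultaneous play:
North Co.'s best replies: W→Loc1; X→Loc1; Y→Loc1; Z→Loc4.
South Co.'s best replies: Loc1→X; Loc2→W; Loc3→Z; Loc4→Y.
Only (Loc1, X) has each player best-responding; Nash payoffs (12, 8).
Sequential outcome (Loc1, X) coincides with the Nash profile (Loc1, X).

yes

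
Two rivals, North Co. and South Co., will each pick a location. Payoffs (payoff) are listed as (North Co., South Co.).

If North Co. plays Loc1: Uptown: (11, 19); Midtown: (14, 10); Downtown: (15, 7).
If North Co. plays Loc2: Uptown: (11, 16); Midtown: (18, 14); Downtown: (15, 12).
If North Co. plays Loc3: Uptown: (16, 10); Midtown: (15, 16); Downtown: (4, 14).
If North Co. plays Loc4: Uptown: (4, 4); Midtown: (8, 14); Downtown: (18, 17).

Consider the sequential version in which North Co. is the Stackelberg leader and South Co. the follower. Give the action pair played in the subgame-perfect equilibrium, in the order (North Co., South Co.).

Solve by backward induction (North Co. leads).
- Loc1: South Co. compares 19, 10, 7 and picks Uptown; North Co. would get 11.
- Loc2: South Co. compares 16, 14, 12 and picks Uptown; North Co. would get 11.
- Loc3: South Co. compares 10, 16, 14 and picks Midtown; North Co. would get 15.
- Loc4: South Co. compares 4, 14, 17 and picks Downtown; North Co. would get 18.
Among 11, 11, 15, 18, the best is 18 at Loc4. Subgame-perfect outcome: (Loc4, Downtown) with payoffs (18, 17).

(Loc4, Downtown)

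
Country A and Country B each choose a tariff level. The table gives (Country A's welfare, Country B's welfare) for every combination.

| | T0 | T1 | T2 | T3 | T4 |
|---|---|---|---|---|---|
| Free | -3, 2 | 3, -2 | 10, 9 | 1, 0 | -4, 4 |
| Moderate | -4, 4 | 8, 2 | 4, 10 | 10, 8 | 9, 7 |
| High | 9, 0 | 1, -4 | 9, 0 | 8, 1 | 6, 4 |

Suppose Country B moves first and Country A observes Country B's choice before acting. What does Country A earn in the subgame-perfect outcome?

10

Country A best-responds to each possible Country B move:
- T0: BR = High, leader payoff 0.
- T1: BR = Moderate, leader payoff 2.
- T2: BR = Free, leader payoff 9.
- T3: BR = Moderate, leader payoff 8.
- T4: BR = Moderate, leader payoff 7.
Country B's induced payoffs are 0, 2, 9, 8, 7, so Country B commits to T2. Subgame-perfect outcome: (Free, T2) with payoffs (10, 9).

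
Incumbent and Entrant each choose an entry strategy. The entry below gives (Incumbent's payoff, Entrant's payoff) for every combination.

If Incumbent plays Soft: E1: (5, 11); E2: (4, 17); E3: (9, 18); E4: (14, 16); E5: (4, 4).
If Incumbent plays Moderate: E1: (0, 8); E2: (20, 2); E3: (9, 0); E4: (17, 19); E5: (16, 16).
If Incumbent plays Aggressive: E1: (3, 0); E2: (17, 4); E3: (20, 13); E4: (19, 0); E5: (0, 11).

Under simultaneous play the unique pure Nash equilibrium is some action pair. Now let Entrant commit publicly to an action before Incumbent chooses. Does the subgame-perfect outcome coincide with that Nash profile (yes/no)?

Solve by backward induction (Entrant leads).
- E1: Incumbent compares 5, 0, 3 and picks Soft; Entrant would get 11.
- E2: Incumbent compares 4, 20, 17 and picks Moderate; Entrant would get 2.
- E3: Incumbent compares 9, 9, 20 and picks Aggressive; Entrant would get 13.
- E4: Incumbent compares 14, 17, 19 and picks Aggressive; Entrant would get 0.
- E5: Incumbent compares 4, 16, 0 and picks Moderate; Entrant would get 16.
Entrant's induced payoffs are 11, 2, 13, 0, 16, so Entrant commits to E5. Subgame-perfect outcome: (Moderate, E5) with payoffs (16, 16).
Under simultaneous play:
Incumbent's best replies: E1→Soft; E2→Moderate; E3→Aggressive; E4→Aggressive; E5→Moderate.
Entrant's best replies: Soft→E3; Moderate→E4; Aggressive→E3.
Only (Aggressive, E3) has each player best-responding; Nash payoffs (20, 13).
Sequential outcome (Moderate, E5) differs from the Nash profile (Aggressive, E3).

no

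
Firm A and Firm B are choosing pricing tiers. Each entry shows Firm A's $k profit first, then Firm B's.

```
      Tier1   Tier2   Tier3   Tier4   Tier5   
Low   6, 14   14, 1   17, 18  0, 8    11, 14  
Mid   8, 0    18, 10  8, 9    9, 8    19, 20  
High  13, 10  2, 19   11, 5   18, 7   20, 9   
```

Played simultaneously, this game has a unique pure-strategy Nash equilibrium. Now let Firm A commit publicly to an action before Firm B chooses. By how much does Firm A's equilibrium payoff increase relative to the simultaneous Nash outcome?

2

Solve by backward induction (Firm A leads).
- Low: BR = Tier3, leader payoff 17.
- Mid: BR = Tier5, leader payoff 19.
- High: BR = Tier2, leader payoff 2.
Maximizing over 17, 19, 2, Firm A chooses Mid. Subgame-perfect outcome: (Mid, Tier5) with payoffs (19, 20).
For the simultaneous game, intersect best replies.
Firm A's best replies: Tier1→High; Tier2→Mid; Tier3→Low; Tier4→High; Tier5→High.
Firm B's best replies: Low→Tier3; Mid→Tier5; High→Tier2.
The unique mutual best reply is (Low, Tier3), giving (17, 18).
Firm A's commitment gain: 19 − 17 = 2.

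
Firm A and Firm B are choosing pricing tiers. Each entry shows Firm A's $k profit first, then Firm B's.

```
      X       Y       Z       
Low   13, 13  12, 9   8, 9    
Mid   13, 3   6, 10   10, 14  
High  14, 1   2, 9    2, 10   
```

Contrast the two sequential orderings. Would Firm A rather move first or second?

first

If Firm A leads: Firm B's best replies are Low→X, Mid→Z, High→Z; Firm A's induced payoffs 13, 10, 2; outcome (Low, X), payoffs (13, 13).
If Firm B leads: Firm A's best replies are X→High, Y→Low, Z→Mid; Firm B's induced payoffs 1, 9, 14; outcome (Mid, Z), payoffs (10, 14).
Firm A gets 13 moving first and 10 moving second, so Firm A prefers to move first.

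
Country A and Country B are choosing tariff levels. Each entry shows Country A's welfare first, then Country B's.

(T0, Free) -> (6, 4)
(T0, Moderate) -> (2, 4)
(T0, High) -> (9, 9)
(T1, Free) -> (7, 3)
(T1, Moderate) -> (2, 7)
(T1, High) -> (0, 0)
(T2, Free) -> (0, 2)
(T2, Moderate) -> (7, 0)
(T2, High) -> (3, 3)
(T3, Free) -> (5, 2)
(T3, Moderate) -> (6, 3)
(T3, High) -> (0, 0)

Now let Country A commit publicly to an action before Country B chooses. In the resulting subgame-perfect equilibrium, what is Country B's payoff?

9

Work backward from Country B's decision.
- T0 → Country B plays High (best of 4, 4, 9); Country A gets 9.
- T1 → Country B plays Moderate (best of 3, 7, 0); Country A gets 2.
- T2 → Country B plays High (best of 2, 0, 3); Country A gets 3.
- T3 → Country B plays Moderate (best of 2, 3, 0); Country A gets 6.
Maximizing over 9, 2, 3, 6, Country A chooses T0. Subgame-perfect outcome: (T0, High) with payoffs (9, 9).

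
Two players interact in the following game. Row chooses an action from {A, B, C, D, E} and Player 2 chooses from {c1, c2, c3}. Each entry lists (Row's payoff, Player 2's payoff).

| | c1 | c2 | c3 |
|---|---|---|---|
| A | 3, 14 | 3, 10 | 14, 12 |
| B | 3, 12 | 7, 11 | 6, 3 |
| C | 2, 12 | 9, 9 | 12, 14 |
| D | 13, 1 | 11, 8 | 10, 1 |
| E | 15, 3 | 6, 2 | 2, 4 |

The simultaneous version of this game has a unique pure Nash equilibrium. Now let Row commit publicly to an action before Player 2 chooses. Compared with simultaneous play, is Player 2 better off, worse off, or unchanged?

Backward induction with Row moving first.
- A → Player 2 plays c1 (best of 14, 10, 12); Row gets 3.
- B → Player 2 plays c1 (best of 12, 11, 3); Row gets 3.
- C → Player 2 plays c3 (best of 12, 9, 14); Row gets 12.
- D → Player 2 plays c2 (best of 1, 8, 1); Row gets 11.
- E → Player 2 plays c3 (best of 3, 2, 4); Row gets 2.
Among 3, 3, 12, 11, 2, the best is 12 at C. Subgame-perfect outcome: (C, c3) with payoffs (12, 14).
Under simultaneous play:
Row's best replies: c1→E; c2→D; c3→A.
Player 2's best replies: A→c1; B→c1; C→c3; D→c2; E→c3.
The unique mutual best reply is (D, c2), giving (11, 8).
Player 2 earns 14 sequentially versus 8 at the Nash outcome: better off.

better off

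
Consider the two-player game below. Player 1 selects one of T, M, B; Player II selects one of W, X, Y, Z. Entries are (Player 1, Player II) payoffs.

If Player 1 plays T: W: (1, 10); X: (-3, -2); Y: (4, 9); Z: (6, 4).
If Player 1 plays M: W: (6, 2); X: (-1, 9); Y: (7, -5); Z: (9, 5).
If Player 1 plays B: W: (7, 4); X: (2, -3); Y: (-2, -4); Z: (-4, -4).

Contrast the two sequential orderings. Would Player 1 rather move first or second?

second

If Player 1 leads: Player II's best replies are T→W, M→X, B→W; Player 1's induced payoffs 1, -1, 7; outcome (B, W), payoffs (7, 4).
If Player II leads: Player 1's best replies are W→B, X→B, Y→M, Z→M; Player II's induced payoffs 4, -3, -5, 5; outcome (M, Z), payoffs (9, 5).
Player 1 gets 7 moving first and 9 moving second, so Player 1 prefers to move second.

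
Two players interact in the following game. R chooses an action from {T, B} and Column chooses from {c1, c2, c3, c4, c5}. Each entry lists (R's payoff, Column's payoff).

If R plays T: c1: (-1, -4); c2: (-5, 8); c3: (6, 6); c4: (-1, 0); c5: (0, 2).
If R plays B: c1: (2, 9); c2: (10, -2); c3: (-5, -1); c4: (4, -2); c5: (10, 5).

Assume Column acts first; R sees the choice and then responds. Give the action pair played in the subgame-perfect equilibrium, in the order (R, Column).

Work backward from R's decision.
- c1: BR = B, leader payoff 9.
- c2: BR = B, leader payoff -2.
- c3: BR = T, leader payoff 6.
- c4: BR = B, leader payoff -2.
- c5: BR = B, leader payoff 5.
Maximizing over 9, -2, 6, -2, 5, Column chooses c1. Subgame-perfect outcome: (B, c1) with payoffs (2, 9).

(B, c1)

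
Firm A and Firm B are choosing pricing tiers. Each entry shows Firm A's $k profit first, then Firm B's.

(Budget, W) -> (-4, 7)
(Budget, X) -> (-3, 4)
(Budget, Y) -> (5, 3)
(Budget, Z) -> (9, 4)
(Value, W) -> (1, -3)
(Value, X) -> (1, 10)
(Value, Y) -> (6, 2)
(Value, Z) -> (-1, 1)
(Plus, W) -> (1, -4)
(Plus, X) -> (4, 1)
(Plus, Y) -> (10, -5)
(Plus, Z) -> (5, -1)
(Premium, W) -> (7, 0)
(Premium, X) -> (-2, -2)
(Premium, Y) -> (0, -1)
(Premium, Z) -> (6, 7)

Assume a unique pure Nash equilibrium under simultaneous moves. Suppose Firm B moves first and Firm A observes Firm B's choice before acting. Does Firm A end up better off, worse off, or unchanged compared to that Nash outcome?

Backward induction with Firm B moving first.
- W: BR = Premium, leader payoff 0.
- X: BR = Plus, leader payoff 1.
- Y: BR = Plus, leader payoff -5.
- Z: BR = Budget, leader payoff 4.
Firm B's induced payoffs are 0, 1, -5, 4, so Firm B commits to Z. Subgame-perfect outcome: (Budget, Z) with payoffs (9, 4).
Now find the simultaneous Nash equilibrium.
Firm A's best replies: W→Premium; X→Plus; Y→Plus; Z→Budget.
Firm B's best replies: Budget→W; Value→X; Plus→X; Premium→Z.
Only (Plus, X) has each player best-responding; Nash payoffs (4, 1).
Firm A earns 9 sequentially versus 4 at the Nash outcome: better off.

better off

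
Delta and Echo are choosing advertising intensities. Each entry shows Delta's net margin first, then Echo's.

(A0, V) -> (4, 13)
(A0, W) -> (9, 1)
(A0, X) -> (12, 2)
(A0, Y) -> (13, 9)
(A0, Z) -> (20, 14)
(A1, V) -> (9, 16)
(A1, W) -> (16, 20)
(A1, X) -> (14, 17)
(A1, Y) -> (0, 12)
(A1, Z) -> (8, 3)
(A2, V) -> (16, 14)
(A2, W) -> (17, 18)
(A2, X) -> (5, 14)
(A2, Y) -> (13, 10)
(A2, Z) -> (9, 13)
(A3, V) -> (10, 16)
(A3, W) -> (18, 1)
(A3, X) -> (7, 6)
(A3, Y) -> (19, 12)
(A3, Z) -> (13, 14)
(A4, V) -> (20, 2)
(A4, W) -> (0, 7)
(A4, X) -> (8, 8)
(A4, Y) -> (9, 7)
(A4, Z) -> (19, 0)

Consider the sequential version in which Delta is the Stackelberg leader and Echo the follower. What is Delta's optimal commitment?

Echo best-responds to each possible Delta move:
- A0: Echo compares 13, 1, 2, 9, 14 and picks Z; Delta would get 20.
- A1: Echo compares 16, 20, 17, 12, 3 and picks W; Delta would get 16.
- A2: Echo compares 14, 18, 14, 10, 13 and picks W; Delta would get 17.
- A3: Echo compares 16, 1, 6, 12, 14 and picks V; Delta would get 10.
- A4: Echo compares 2, 7, 8, 7, 0 and picks X; Delta would get 8.
Maximizing over 20, 16, 17, 10, 8, Delta chooses A0. Subgame-perfect outcome: (A0, Z) with payoffs (20, 14).

A0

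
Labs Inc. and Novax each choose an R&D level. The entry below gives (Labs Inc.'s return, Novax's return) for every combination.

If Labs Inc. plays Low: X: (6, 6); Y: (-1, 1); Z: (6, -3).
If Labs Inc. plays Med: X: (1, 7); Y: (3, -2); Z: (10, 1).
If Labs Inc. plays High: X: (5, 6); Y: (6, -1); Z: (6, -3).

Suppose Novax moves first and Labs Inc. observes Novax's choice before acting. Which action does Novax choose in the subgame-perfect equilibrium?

X

Backward induction with Novax moving first.
- X: BR = Low, leader payoff 6.
- Y: BR = High, leader payoff -1.
- Z: BR = Med, leader payoff 1.
Novax's induced payoffs are 6, -1, 1, so Novax commits to X. Subgame-perfect outcome: (Low, X) with payoffs (6, 6).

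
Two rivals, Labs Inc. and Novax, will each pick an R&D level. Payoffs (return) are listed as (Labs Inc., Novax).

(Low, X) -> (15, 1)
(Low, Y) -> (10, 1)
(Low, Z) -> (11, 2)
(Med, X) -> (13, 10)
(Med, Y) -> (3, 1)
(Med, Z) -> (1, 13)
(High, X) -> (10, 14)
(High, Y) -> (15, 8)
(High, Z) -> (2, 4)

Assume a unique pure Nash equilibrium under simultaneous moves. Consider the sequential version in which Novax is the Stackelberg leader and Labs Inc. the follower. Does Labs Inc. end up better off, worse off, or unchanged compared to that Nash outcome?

better off

Solve by backward induction (Novax leads).
- X: Labs Inc. compares 15, 13, 10 and picks Low; Novax would get 1.
- Y: Labs Inc. compares 10, 3, 15 and picks High; Novax would get 8.
- Z: Labs Inc. compares 11, 1, 2 and picks Low; Novax would get 2.
Maximizing over 1, 8, 2, Novax chooses Y. Subgame-perfect outcome: (High, Y) with payoffs (15, 8).
Under simultaneous play:
Labs Inc.'s best replies: X→Low; Y→High; Z→Low.
Novax's best replies: Low→Z; Med→Z; High→X.
Only (Low, Z) has each player best-responding; Nash payoffs (11, 2).
Labs Inc. earns 15 sequentially versus 11 at the Nash outcome: better off.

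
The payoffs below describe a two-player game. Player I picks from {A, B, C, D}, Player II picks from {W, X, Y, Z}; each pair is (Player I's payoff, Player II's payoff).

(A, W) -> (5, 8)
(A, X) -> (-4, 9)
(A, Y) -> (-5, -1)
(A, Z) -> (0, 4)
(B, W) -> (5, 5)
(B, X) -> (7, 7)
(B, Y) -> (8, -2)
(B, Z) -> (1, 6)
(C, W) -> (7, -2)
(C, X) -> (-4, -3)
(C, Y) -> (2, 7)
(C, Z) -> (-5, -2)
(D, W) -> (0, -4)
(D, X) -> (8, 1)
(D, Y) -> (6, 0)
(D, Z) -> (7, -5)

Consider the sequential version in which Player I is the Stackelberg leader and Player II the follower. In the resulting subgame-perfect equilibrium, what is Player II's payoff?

1

Backward induction with Player I moving first.
- A: BR = X, leader payoff -4.
- B: BR = X, leader payoff 7.
- C: BR = Y, leader payoff 2.
- D: BR = X, leader payoff 8.
Maximizing over -4, 7, 2, 8, Player I chooses D. Subgame-perfect outcome: (D, X) with payoffs (8, 1).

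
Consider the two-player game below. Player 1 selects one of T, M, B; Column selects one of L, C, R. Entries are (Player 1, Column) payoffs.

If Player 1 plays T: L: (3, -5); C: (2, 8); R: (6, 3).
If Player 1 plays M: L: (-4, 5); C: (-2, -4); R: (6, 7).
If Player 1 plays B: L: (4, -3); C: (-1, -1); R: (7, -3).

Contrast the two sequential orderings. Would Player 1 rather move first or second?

If Player 1 leads: Column's best replies are T→C, M→R, B→C; Player 1's induced payoffs 2, 6, -1; outcome (M, R), payoffs (6, 7).
If Column leads: Player 1's best replies are L→B, C→T, R→B; Column's induced payoffs -3, 8, -3; outcome (T, C), payoffs (2, 8).
Player 1 gets 6 moving first and 2 moving second, so Player 1 prefers to move first.

first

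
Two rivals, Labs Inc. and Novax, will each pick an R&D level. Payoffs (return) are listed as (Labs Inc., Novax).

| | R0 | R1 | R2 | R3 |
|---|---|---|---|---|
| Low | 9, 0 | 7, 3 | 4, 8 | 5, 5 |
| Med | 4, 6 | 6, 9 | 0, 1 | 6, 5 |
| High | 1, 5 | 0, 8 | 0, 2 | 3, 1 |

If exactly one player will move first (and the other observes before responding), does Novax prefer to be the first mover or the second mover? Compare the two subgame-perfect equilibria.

second

If Labs Inc. leads: Novax's best replies are Low→R2, Med→R1, High→R1; Labs Inc.'s induced payoffs 4, 6, 0; outcome (Med, R1), payoffs (6, 9).
If Novax leads: Labs Inc.'s best replies are R0→Low, R1→Low, R2→Low, R3→Med; Novax's induced payoffs 0, 3, 8, 5; outcome (Low, R2), payoffs (4, 8).
Novax gets 8 moving first and 9 moving second, so Novax prefers to move second.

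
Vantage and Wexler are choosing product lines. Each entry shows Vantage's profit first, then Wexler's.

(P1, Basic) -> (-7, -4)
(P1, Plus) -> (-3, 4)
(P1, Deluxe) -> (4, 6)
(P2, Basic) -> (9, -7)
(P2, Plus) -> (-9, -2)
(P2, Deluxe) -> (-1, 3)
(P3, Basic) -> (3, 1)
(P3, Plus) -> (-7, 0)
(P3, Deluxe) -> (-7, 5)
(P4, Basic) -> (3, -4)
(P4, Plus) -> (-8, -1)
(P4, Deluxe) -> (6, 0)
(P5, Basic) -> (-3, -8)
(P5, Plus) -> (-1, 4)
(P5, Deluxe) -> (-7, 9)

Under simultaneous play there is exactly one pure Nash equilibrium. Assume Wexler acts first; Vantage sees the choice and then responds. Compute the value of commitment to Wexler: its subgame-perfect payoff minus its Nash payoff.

4

Solve by backward induction (Wexler leads).
- Basic: BR = P2, leader payoff -7.
- Plus: BR = P5, leader payoff 4.
- Deluxe: BR = P4, leader payoff 0.
Maximizing over -7, 4, 0, Wexler chooses Plus. Subgame-perfect outcome: (P5, Plus) with payoffs (-1, 4).
Now find the simultaneous Nash equilibrium.
Vantage's best replies: Basic→P2; Plus→P5; Deluxe→P4.
Wexler's best replies: P1→Deluxe; P2→Deluxe; P3→Deluxe; P4→Deluxe; P5→Deluxe.
Only (P4, Deluxe) has each player best-responding; Nash payoffs (6, 0).
Wexler's commitment gain: 4 − 0 = 4.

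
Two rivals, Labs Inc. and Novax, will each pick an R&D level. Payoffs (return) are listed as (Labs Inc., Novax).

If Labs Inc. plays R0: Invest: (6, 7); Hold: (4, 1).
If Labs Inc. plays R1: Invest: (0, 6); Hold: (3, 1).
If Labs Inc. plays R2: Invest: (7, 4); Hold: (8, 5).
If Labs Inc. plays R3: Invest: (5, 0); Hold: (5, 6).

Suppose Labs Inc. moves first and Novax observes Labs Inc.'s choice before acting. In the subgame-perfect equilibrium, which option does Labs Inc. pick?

Backward induction with Labs Inc. moving first.
- R0 → Novax plays Invest (best of 7, 1); Labs Inc. gets 6.
- R1 → Novax plays Invest (best of 6, 1); Labs Inc. gets 0.
- R2 → Novax plays Hold (best of 4, 5); Labs Inc. gets 8.
- R3 → Novax plays Hold (best of 0, 6); Labs Inc. gets 5.
Labs Inc.'s induced payoffs are 6, 0, 8, 5, so Labs Inc. commits to R2. Subgame-perfect outcome: (R2, Hold) with payoffs (8, 5).

R2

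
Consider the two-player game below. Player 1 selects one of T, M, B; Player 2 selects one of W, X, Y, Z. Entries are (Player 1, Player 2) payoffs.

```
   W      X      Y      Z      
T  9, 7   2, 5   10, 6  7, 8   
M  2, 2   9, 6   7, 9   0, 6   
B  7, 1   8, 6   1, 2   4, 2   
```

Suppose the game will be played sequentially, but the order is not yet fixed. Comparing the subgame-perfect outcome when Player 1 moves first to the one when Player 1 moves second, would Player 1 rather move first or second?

first

If Player 1 leads: Player 2's best replies are T→Z, M→Y, B→X; Player 1's induced payoffs 7, 7, 8; outcome (B, X), payoffs (8, 6).
If Player 2 leads: Player 1's best replies are W→T, X→M, Y→T, Z→T; Player 2's induced payoffs 7, 6, 6, 8; outcome (T, Z), payoffs (7, 8).
Player 1 gets 8 moving first and 7 moving second, so Player 1 prefers to move first.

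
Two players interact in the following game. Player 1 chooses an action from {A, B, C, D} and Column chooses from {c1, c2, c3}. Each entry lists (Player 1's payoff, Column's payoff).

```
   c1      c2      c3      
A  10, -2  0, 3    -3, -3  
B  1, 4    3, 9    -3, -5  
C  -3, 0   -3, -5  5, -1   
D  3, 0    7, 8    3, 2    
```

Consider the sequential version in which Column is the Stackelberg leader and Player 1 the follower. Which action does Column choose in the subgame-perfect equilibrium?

Backward induction with Column moving first.
- c1: Player 1 compares 10, 1, -3, 3 and picks A; Column would get -2.
- c2: Player 1 compares 0, 3, -3, 7 and picks D; Column would get 8.
- c3: Player 1 compares -3, -3, 5, 3 and picks C; Column would get -1.
Column's induced payoffs are -2, 8, -1, so Column commits to c2. Subgame-perfect outcome: (D, c2) with payoffs (7, 8).

c2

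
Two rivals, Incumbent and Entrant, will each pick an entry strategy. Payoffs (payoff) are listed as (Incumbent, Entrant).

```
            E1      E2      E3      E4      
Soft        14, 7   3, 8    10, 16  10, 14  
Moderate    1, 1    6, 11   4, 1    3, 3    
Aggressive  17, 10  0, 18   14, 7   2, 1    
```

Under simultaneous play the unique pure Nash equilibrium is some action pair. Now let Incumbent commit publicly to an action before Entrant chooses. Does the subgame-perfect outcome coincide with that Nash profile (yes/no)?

Backward induction with Incumbent moving first.
- Soft: BR = E3, leader payoff 10.
- Moderate: BR = E2, leader payoff 6.
- Aggressive: BR = E2, leader payoff 0.
Among 10, 6, 0, the best is 10 at Soft. Subgame-perfect outcome: (Soft, E3) with payoffs (10, 16).
Under simultaneous play:
Incumbent's best replies: E1→Aggressive; E2→Moderate; E3→Aggressive; E4→Soft.
Entrant's best replies: Soft→E3; Moderate→E2; Aggressive→E2.
Only (Moderate, E2) has each player best-responding; Nash payoffs (6, 11).
Sequential outcome (Soft, E3) differs from the Nash profile (Moderate, E2).

no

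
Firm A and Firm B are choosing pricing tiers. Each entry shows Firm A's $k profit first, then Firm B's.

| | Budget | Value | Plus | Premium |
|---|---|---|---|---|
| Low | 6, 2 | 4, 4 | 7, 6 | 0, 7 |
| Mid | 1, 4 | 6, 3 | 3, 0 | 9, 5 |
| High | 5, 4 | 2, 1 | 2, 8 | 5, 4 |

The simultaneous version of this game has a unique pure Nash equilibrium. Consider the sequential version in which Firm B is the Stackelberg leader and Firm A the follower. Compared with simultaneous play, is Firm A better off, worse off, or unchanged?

worse off

Work backward from Firm A's decision.
- Budget → Firm A plays Low (best of 6, 1, 5); Firm B gets 2.
- Value → Firm A plays Mid (best of 4, 6, 2); Firm B gets 3.
- Plus → Firm A plays Low (best of 7, 3, 2); Firm B gets 6.
- Premium → Firm A plays Mid (best of 0, 9, 5); Firm B gets 5.
Among 2, 3, 6, 5, the best is 6 at Plus. Subgame-perfect outcome: (Low, Plus) with payoffs (7, 6).
For the simultaneous game, intersect best replies.
Firm A's best replies: Budget→Low; Value→Mid; Plus→Low; Premium→Mid.
Firm B's best replies: Low→Premium; Mid→Premium; High→Plus.
Only (Mid, Premium) has each player best-responding; Nash payoffs (9, 5).
Firm A earns 7 sequentially versus 9 at the Nash outcome: worse off.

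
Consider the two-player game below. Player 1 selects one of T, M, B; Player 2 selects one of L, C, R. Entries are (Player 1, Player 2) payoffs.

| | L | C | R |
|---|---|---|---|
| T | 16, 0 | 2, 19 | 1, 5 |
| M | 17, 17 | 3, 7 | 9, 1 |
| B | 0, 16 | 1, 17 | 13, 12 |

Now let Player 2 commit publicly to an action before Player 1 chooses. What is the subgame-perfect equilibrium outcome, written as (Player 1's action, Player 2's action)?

Work backward from Player 1's decision.
- L: BR = M, leader payoff 17.
- C: BR = M, leader payoff 7.
- R: BR = B, leader payoff 12.
Maximizing over 17, 7, 12, Player 2 chooses L. Subgame-perfect outcome: (M, L) with payoffs (17, 17).

(M, L)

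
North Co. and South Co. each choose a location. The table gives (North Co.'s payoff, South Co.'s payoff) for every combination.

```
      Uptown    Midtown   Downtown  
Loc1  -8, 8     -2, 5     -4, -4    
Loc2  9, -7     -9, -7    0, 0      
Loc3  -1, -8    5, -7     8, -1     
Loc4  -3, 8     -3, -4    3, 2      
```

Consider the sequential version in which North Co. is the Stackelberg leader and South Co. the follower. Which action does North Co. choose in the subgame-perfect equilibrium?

Work backward from South Co.'s decision.
- Loc1 → South Co. plays Uptown (best of 8, 5, -4); North Co. gets -8.
- Loc2 → South Co. plays Downtown (best of -7, -7, 0); North Co. gets 0.
- Loc3 → South Co. plays Downtown (best of -8, -7, -1); North Co. gets 8.
- Loc4 → South Co. plays Uptown (best of 8, -4, 2); North Co. gets -3.
Maximizing over -8, 0, 8, -3, North Co. chooses Loc3. Subgame-perfect outcome: (Loc3, Downtown) with payoffs (8, -1).

Loc3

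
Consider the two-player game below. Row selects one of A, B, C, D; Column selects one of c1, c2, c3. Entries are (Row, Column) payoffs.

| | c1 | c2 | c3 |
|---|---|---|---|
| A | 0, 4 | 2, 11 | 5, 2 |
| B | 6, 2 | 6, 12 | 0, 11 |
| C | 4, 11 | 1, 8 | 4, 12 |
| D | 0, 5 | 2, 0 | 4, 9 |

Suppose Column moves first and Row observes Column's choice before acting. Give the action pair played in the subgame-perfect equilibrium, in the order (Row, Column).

Solve by backward induction (Column leads).
- c1: Row compares 0, 6, 4, 0 and picks B; Column would get 2.
- c2: Row compares 2, 6, 1, 2 and picks B; Column would get 12.
- c3: Row compares 5, 0, 4, 4 and picks A; Column would get 2.
Among 2, 12, 2, the best is 12 at c2. Subgame-perfect outcome: (B, c2) with payoffs (6, 12).

(B, c2)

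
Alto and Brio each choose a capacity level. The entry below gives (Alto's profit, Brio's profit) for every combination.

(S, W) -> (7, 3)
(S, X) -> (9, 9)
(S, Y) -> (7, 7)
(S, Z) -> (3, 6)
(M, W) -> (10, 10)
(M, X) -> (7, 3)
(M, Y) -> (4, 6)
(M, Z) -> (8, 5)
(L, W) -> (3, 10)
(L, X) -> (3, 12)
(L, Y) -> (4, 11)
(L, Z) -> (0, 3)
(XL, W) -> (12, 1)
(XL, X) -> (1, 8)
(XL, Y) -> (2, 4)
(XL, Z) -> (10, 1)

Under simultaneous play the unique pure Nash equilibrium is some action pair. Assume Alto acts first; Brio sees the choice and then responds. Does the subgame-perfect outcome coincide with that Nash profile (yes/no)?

Work backward from Brio's decision.
- S: Brio compares 3, 9, 7, 6 and picks X; Alto would get 9.
- M: Brio compares 10, 3, 6, 5 and picks W; Alto would get 10.
- L: Brio compares 10, 12, 11, 3 and picks X; Alto would get 3.
- XL: Brio compares 1, 8, 4, 1 and picks X; Alto would get 1.
Maximizing over 9, 10, 3, 1, Alto chooses M. Subgame-perfect outcome: (M, W) with payoffs (10, 10).
For the simultaneous game, intersect best replies.
Alto's best replies: W→XL; X→S; Y→S; Z→XL.
Brio's best replies: S→X; M→W; L→X; XL→X.
Only (S, X) has each player best-responding; Nash payoffs (9, 9).
Sequential outcome (M, W) differs from the Nash profile (S, X).

no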